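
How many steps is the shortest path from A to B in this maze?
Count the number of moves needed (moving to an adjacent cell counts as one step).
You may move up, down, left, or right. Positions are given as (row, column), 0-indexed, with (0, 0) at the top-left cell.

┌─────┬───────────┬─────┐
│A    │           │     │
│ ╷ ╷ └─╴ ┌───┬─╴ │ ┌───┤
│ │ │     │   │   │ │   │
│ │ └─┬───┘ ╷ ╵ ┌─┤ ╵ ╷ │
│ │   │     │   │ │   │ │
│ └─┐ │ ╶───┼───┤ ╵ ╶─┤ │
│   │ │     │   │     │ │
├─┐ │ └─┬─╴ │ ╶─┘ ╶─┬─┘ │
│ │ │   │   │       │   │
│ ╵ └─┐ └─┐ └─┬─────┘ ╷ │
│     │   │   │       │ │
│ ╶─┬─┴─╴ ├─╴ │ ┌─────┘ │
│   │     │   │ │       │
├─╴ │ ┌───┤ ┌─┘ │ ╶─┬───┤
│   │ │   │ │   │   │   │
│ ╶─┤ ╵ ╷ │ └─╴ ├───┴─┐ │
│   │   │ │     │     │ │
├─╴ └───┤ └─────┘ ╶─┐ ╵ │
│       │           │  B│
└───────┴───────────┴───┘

Using BFS to find shortest path:
Start: (0, 0), End: (9, 11)
Path found:
(0,0) → (0,1) → (1,1) → (2,1) → (2,2) → (3,2) → (4,2) → (4,3) → (5,3) → (5,4) → (6,4) → (6,3) → (6,2) → (7,2) → (8,2) → (8,3) → (7,3) → (7,4) → (8,4) → (9,4) → (9,5) → (9,6) → (9,7) → (9,8) → (8,8) → (8,9) → (8,10) → (9,10) → (9,11)
Number of steps: 28

Solution:

┌─────┬───────────┬─────┐
│A ↓  │           │     │
│ ╷ ╷ └─╴ ┌───┬─╴ │ ┌───┤
│ │↓│     │   │   │ │   │
│ │ └─┬───┘ ╷ ╵ ┌─┤ ╵ ╷ │
│ │↳ ↓│     │   │ │   │ │
│ └─┐ │ ╶───┼───┤ ╵ ╶─┤ │
│   │↓│     │   │     │ │
├─┐ │ └─┬─╴ │ ╶─┘ ╶─┬─┘ │
│ │ │↳ ↓│   │       │   │
│ ╵ └─┐ └─┐ └─┬─────┘ ╷ │
│     │↳ ↓│   │       │ │
│ ╶─┬─┴─╴ ├─╴ │ ┌─────┘ │
│   │↓ ← ↲│   │ │       │
├─╴ │ ┌───┤ ┌─┘ │ ╶─┬───┤
│   │↓│↱ ↓│ │   │   │   │
│ ╶─┤ ╵ ╷ │ └─╴ ├───┴─┐ │
│   │↳ ↑│↓│     │↱ → ↓│ │
├─╴ └───┤ └─────┘ ╶─┐ ╵ │
│       │↳ → → → ↑  │↳ B│
└───────┴───────────┴───┘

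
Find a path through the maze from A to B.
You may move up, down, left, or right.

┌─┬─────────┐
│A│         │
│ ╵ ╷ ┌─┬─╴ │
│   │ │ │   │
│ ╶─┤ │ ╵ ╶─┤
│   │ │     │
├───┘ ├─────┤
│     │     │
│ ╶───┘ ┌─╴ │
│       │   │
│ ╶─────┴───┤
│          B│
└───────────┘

Finding the shortest path through the maze:
Path length: 16 steps
Directions: down → right → up → right → down → down → down → left → left → down → down → right → right → right → right → right

Solution:

┌─┬─────────┐
│A│↱ ↓      │
│ ╵ ╷ ┌─┬─╴ │
│↳ ↑│↓│ │   │
│ ╶─┤ │ ╵ ╶─┤
│   │↓│     │
├───┘ ├─────┤
│↓ ← ↲│     │
│ ╶───┘ ┌─╴ │
│↓      │   │
│ ╶─────┴───┤
│↳ → → → → B│
└───────────┘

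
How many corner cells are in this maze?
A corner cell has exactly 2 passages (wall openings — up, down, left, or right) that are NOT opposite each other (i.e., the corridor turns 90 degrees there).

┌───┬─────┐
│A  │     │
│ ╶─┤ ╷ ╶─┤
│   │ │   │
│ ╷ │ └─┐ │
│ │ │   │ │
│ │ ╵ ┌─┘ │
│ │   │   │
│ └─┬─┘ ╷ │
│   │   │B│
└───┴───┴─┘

Counting corner cells (2 non-opposite passages):
Total corners: 10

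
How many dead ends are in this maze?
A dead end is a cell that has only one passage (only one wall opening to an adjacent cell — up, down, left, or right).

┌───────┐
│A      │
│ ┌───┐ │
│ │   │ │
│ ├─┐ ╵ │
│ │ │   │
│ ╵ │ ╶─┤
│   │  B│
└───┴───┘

Checking each cell for number of passages:

Dead ends found at positions:
  (1, 1)
  (2, 1)
  (3, 3)
Total dead ends: 3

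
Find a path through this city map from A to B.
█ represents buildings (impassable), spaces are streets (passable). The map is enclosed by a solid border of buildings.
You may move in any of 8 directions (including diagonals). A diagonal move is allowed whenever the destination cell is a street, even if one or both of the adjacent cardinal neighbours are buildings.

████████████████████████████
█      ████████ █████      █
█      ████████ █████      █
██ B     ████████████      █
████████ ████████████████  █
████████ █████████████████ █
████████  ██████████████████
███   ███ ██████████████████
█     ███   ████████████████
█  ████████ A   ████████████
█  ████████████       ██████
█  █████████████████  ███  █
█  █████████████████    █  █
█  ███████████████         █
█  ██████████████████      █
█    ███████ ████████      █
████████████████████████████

Finding the shortest path from A to B:
Movement: 8-directional
Path length: 11 steps
Directions: left → up-left → up-left → up → up-left → up → up-left → left → left → left → left

Solution:

████████████████████████████
█      ████████ █████      █
█      ████████ █████      █
██ B←←←← ████████████      █
████████↖████████████████  █
████████↑█████████████████ █
████████ ↖██████████████████
███   ███↑██████████████████
█     ███ ↖ ████████████████
█  ████████↖A   ████████████
█  ████████████       ██████
█  █████████████████  ███  █
█  █████████████████    █  █
█  ███████████████         █
█  ██████████████████      █
█    ███████ ████████      █
████████████████████████████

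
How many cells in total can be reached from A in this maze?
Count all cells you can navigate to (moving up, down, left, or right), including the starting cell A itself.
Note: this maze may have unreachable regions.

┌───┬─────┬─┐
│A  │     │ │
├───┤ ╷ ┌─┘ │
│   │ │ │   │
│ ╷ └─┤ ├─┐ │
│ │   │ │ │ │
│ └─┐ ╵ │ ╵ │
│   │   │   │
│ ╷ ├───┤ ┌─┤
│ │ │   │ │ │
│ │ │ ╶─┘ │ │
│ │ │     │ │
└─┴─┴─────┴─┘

Using BFS/flood-fill to find all reachable cells from A:
Maze size: 6 × 6 = 36 total cells
34 cell(s) are walled off and cannot be reached from A.
Reachable cells: 2

Reachable region (· marks reachable cells):

┌───┬─────┬─┐
│A ·│     │ │
├───┤ ╷ ┌─┘ │
│   │ │ │   │
│ ╷ └─┤ ├─┐ │
│ │   │ │ │ │
│ └─┐ ╵ │ ╵ │
│   │   │   │
│ ╷ ├───┤ ┌─┤
│ │ │   │ │ │
│ │ │ ╶─┘ │ │
│ │ │     │ │
└─┴─┴─────┴─┘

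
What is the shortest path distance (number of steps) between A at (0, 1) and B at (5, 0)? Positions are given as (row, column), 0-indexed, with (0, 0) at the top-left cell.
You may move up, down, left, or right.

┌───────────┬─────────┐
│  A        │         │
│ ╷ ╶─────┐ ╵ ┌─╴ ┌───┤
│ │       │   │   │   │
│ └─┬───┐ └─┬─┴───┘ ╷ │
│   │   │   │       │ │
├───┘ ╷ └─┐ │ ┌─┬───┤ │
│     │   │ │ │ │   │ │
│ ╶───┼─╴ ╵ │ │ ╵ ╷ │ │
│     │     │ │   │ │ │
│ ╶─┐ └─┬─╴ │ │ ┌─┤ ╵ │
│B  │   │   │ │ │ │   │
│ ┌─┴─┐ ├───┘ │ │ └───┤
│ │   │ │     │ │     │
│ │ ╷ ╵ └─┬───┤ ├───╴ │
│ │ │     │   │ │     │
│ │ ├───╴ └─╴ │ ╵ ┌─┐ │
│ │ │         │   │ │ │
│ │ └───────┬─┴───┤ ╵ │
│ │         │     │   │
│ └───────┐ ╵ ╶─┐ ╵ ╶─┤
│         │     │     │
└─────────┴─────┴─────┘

Finding path from (0, 1) to (5, 0):
Path: (0,1) → (1,1) → (1,2) → (1,3) → (1,4) → (2,4) → (2,5) → (3,5) → (4,5) → (4,4) → (3,4) → (3,3) → (2,3) → (2,2) → (3,2) → (3,1) → (3,0) → (4,0) → (5,0)
Distance: 18 steps

Solution:

┌───────────┬─────────┐
│  A        │         │
│ ╷ ╶─────┐ ╵ ┌─╴ ┌───┤
│ │↳ → → ↓│   │   │   │
│ └─┬───┐ └─┬─┴───┘ ╷ │
│   │↓ ↰│↳ ↓│       │ │
├───┘ ╷ └─┐ │ ┌─┬───┤ │
│↓ ← ↲│↑ ↰│↓│ │ │   │ │
│ ╶───┼─╴ ╵ │ │ ╵ ╷ │ │
│↓    │  ↑ ↲│ │   │ │ │
│ ╶─┐ └─┬─╴ │ │ ┌─┤ ╵ │
│B  │   │   │ │ │ │   │
│ ┌─┴─┐ ├───┘ │ │ └───┤
│ │   │ │     │ │     │
│ │ ╷ ╵ └─┬───┤ ├───╴ │
│ │ │     │   │ │     │
│ │ ├───╴ └─╴ │ ╵ ┌─┐ │
│ │ │         │   │ │ │
│ │ └───────┬─┴───┤ ╵ │
│ │         │     │   │
│ └───────┐ ╵ ╶─┐ ╵ ╶─┤
│         │     │     │
└─────────┴─────┴─────┘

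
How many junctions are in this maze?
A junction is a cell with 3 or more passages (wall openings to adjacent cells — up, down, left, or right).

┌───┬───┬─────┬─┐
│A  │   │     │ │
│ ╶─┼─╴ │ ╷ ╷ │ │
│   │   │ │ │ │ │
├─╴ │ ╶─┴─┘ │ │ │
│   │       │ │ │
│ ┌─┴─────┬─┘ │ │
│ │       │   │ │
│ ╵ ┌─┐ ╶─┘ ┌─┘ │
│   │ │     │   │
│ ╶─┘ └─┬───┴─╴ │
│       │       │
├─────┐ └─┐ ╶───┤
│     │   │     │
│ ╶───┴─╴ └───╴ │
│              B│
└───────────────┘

Checking each cell for number of passages:

Junctions found (3+ passages):
  (0, 5): 3 passages
  (3, 3): 3 passages
  (4, 0): 3 passages
  (4, 7): 3 passages
  (5, 2): 3 passages
  (5, 5): 3 passages
  (7, 4): 3 passages
Total junctions: 7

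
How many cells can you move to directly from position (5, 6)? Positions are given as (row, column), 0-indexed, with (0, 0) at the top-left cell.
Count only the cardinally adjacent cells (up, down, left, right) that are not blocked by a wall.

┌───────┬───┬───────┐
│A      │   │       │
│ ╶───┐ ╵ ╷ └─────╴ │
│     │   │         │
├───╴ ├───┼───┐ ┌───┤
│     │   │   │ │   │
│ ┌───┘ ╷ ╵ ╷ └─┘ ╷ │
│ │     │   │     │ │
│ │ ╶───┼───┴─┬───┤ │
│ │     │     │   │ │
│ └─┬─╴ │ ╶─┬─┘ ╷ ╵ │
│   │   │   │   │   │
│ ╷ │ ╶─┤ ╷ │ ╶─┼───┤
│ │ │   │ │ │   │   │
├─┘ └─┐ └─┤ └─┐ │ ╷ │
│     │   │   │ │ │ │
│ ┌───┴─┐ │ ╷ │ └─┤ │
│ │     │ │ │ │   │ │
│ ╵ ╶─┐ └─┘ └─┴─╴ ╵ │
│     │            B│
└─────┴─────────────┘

Checking passable neighbors of (5, 6):
Neighbors: (6, 6), (5, 7)
Count: 2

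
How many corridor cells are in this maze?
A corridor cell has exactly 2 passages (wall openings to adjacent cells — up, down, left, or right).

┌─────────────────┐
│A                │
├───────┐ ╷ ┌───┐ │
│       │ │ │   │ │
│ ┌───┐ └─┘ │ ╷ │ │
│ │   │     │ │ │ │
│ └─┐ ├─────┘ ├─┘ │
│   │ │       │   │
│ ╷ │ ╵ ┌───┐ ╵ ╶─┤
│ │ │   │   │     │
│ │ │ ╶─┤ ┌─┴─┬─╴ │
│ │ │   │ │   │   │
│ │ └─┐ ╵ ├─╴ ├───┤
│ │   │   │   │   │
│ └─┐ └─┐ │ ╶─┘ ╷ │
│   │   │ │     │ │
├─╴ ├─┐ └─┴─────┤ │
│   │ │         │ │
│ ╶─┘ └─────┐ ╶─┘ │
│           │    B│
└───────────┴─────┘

Counting cells with exactly 2 passages:
Total corridor cells: 70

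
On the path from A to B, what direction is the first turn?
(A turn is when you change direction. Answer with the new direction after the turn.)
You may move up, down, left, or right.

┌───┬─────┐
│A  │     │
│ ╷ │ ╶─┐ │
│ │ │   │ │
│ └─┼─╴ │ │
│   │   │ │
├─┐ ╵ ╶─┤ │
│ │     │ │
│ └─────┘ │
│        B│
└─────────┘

Directions: down, down, right, down, right, up, right, up, left, up, right, right, down, down, down, down
First turn direction: right

Solution:

┌───┬─────┐
│A  │↱ → ↓│
│ ╷ │ ╶─┐ │
│↓│ │↑ ↰│↓│
│ └─┼─╴ │ │
│↳ ↓│↱ ↑│↓│
├─┐ ╵ ╶─┤ │
│ │↳ ↑  │↓│
│ └─────┘ │
│        B│
└─────────┘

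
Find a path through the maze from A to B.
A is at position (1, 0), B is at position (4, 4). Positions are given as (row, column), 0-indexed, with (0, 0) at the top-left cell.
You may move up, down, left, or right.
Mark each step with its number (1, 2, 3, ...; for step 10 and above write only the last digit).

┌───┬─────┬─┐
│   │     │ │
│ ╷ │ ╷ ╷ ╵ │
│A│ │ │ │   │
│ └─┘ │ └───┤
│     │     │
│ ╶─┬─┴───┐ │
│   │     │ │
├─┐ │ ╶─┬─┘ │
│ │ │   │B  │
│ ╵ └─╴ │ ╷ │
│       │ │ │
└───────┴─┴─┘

Finding the shortest path from (1, 0) to (4, 4):
Path length: 13 steps
Directions: down → right → right → up → up → right → down → down → right → right → down → down → left

Solution:

┌───┬─────┬─┐
│   │5 6  │ │
│ ╷ │ ╷ ╷ ╵ │
│A│ │4│7│   │
│ └─┘ │ └───┤
│1 2 3│8 9 0│
│ ╶─┬─┴───┐ │
│   │     │1│
├─┐ │ ╶─┬─┘ │
│ │ │   │B 2│
│ ╵ └─╴ │ ╷ │
│       │ │ │
└───────┴─┴─┘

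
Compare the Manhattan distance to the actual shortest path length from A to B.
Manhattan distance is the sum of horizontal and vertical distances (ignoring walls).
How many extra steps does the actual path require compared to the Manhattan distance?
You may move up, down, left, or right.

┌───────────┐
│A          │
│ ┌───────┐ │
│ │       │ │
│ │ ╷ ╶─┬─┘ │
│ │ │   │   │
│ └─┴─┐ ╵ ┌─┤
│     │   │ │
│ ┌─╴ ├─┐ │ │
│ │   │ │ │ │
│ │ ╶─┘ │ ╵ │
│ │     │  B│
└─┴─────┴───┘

Manhattan distance: |5 - 0| + |5 - 0| = 10
Actual path length: 12
Extra steps: 12 - 10 = 2

Solution:

┌───────────┐
│A → → → → ↓│
│ ┌───────┐ │
│ │       │↓│
│ │ ╷ ╶─┬─┘ │
│ │ │   │↓ ↲│
│ └─┴─┐ ╵ ┌─┤
│     │  ↓│ │
│ ┌─╴ ├─┐ │ │
│ │   │ │↓│ │
│ │ ╶─┘ │ ╵ │
│ │     │↳ B│
└─┴─────┴───┘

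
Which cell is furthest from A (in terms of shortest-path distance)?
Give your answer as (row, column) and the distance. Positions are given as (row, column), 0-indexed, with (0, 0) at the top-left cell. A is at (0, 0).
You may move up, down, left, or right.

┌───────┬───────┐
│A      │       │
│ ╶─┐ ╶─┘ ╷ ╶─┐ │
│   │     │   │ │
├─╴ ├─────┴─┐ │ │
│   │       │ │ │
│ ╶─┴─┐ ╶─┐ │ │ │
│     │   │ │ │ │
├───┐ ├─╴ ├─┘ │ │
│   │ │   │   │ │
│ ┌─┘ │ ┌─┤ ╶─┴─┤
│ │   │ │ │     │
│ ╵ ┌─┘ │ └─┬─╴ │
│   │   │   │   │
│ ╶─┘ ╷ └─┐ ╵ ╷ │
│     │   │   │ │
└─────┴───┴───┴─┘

Computing BFS distances from A to all cells:
Furthest cell: (3, 5)
Distance: 26 steps

Path from A to the furthest cell:

┌───────┬───────┐
│A      │       │
│ ╶─┐ ╶─┘ ╷ ╶─┐ │
│↳ ↓│     │   │ │
├─╴ ├─────┴─┐ │ │
│↓ ↲│  ↱ → ↓│ │ │
│ ╶─┴─┐ ╶─┐ │ │ │
│↳ → ↓│↑ ↰│B│ │ │
├───┐ ├─╴ ├─┘ │ │
│   │↓│↱ ↑│   │ │
│ ┌─┘ │ ┌─┤ ╶─┴─┤
│ │↓ ↲│↑│ │     │
│ ╵ ┌─┘ │ └─┬─╴ │
│↓ ↲│↱ ↑│   │   │
│ ╶─┘ ╷ └─┐ ╵ ╷ │
│↳ → ↑│   │   │ │
└─────┴───┴───┴─┘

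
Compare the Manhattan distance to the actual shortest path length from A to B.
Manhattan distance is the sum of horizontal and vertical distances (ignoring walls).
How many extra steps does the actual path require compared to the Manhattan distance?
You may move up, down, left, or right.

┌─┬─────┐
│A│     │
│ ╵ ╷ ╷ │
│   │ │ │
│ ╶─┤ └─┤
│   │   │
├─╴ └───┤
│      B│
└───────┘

Manhattan distance: |3 - 0| + |3 - 0| = 6
Actual path length: 6
Extra steps: 6 - 6 = 0

Solution:

┌─┬─────┐
│A│     │
│ ╵ ╷ ╷ │
│↓  │ │ │
│ ╶─┤ └─┤
│↳ ↓│   │
├─╴ └───┤
│  ↳ → B│
└───────┘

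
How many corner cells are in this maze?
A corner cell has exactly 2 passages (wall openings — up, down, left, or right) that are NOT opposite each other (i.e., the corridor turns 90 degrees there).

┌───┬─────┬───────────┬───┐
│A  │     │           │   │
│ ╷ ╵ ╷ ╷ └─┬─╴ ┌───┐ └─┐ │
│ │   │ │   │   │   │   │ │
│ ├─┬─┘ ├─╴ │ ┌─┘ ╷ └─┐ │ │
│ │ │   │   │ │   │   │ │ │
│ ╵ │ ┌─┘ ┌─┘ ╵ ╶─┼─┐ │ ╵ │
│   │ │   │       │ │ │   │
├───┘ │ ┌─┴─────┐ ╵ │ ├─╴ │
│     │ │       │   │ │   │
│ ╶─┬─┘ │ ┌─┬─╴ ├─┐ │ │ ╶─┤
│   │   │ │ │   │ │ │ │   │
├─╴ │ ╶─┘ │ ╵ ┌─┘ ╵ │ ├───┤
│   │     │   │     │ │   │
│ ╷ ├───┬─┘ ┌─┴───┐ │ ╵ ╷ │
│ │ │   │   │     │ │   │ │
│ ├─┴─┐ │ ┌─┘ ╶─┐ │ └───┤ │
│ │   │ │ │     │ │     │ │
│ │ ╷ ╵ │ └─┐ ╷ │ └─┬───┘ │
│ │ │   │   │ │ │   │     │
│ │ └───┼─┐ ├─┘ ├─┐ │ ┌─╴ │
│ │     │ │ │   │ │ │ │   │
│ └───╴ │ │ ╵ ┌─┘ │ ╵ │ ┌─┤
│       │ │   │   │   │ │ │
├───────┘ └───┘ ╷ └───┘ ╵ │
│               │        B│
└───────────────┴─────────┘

Counting corner cells (2 non-opposite passages):
Total corners: 84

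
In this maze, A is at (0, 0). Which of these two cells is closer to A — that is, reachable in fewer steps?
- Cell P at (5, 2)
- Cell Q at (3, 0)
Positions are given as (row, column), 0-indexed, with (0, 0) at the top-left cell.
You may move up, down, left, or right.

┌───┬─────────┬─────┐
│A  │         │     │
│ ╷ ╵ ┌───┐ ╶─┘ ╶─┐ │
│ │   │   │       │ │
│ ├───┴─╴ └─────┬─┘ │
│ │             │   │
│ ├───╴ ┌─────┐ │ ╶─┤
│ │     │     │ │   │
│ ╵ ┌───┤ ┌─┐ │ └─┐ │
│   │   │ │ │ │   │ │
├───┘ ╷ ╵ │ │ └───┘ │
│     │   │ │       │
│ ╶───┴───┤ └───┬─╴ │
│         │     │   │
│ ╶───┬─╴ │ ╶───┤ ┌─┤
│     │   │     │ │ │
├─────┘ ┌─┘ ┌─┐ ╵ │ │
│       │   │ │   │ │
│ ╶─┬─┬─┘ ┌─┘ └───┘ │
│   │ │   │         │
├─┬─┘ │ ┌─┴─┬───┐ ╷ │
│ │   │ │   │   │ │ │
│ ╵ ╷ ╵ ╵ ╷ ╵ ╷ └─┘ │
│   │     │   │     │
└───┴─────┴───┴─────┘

Shortest path A → P at (5, 2): 33 steps
Shortest path A → Q at (3, 0): 3 steps

Q is closer (3 steps vs 33 steps).

Path to P:

┌───┬─────────┬─────┐
│A ↓│↱ → → ↓  │↱ → ↓│
│ ╷ ╵ ┌───┐ ╶─┘ ╶─┐ │
│ │↳ ↑│   │↳ → ↑  │↓│
│ ├───┴─╴ └─────┬─┘ │
│ │             │↓ ↲│
│ ├───╴ ┌─────┐ │ ╶─┤
│ │     │↓ ← ↰│ │↳ ↓│
│ ╵ ┌───┤ ┌─┐ │ └─┐ │
│   │↓ ↰│↓│ │↑│   │↓│
├───┘ ╷ ╵ │ │ └───┘ │
│    P│↑ ↲│ │↑ ← ← ↲│
│ ╶───┴───┤ └───┬─╴ │
│         │     │   │
│ ╶───┬─╴ │ ╶───┤ ┌─┤
│     │   │     │ │ │
├─────┘ ┌─┘ ┌─┐ ╵ │ │
│       │   │ │   │ │
│ ╶─┬─┬─┘ ┌─┘ └───┘ │
│   │ │   │         │
├─┬─┘ │ ┌─┴─┬───┐ ╷ │
│ │   │ │   │   │ │ │
│ ╵ ╷ ╵ ╵ ╷ ╵ ╷ └─┘ │
│   │     │   │     │
└───┴─────┴───┴─────┘

Path to Q:

┌───┬─────────┬─────┐
│A  │         │     │
│ ╷ ╵ ┌───┐ ╶─┘ ╶─┐ │
│↓│   │   │       │ │
│ ├───┴─╴ └─────┬─┘ │
│↓│             │   │
│ ├───╴ ┌─────┐ │ ╶─┤
│Q│     │     │ │   │
│ ╵ ┌───┤ ┌─┐ │ └─┐ │
│   │   │ │ │ │   │ │
├───┘ ╷ ╵ │ │ └───┘ │
│     │   │ │       │
│ ╶───┴───┤ └───┬─╴ │
│         │     │   │
│ ╶───┬─╴ │ ╶───┤ ┌─┤
│     │   │     │ │ │
├─────┘ ┌─┘ ┌─┐ ╵ │ │
│       │   │ │   │ │
│ ╶─┬─┬─┘ ┌─┘ └───┘ │
│   │ │   │         │
├─┬─┘ │ ┌─┴─┬───┐ ╷ │
│ │   │ │   │   │ │ │
│ ╵ ╷ ╵ ╵ ╷ ╵ ╷ └─┘ │
│   │     │   │     │
└───┴─────┴───┴─────┘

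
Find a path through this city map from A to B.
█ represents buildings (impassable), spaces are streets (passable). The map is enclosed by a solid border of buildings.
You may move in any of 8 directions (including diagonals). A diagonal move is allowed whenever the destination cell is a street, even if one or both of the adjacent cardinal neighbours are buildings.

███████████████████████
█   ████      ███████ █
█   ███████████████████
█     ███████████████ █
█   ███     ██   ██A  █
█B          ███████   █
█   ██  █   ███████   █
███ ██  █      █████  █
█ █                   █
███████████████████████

Finding the shortest path from A to B:
Movement: 8-directional
Path length: 22 steps
Directions: down → down → down-right → down-left → left → left → left → left → left → left → left → left → left → left → left → left → left → left → left → up-left → up-left → up-left

Solution:

███████████████████████
█   ████      ███████ █
█   ███████████████████
█     ███████████████ █
█   ███     ██   ██A  █
█B          ███████↓  █
█ ↖ ██  █   ███████↘  █
███↖██  █      █████↙ █
█ █ ↖←←←←←←←←←←←←←←←  █
███████████████████████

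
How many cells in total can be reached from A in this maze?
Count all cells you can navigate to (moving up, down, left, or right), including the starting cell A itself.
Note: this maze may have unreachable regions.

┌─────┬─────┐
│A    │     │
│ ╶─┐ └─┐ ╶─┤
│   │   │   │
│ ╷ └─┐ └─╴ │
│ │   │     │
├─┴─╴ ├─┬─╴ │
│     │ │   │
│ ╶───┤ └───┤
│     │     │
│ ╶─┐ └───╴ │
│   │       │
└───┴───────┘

Using BFS/flood-fill to find all reachable cells from A:
Maze size: 6 × 6 = 36 total cells
All cells are reachable — the maze is fully connected.
Reachable cells: 36

Reachable region (· marks reachable cells):

┌─────┬─────┐
│A · ·│· · ·│
│ ╶─┐ └─┐ ╶─┤
│· ·│· ·│· ·│
│ ╷ └─┐ └─╴ │
│·│· ·│· · ·│
├─┴─╴ ├─┬─╴ │
│· · ·│·│· ·│
│ ╶───┤ └───┤
│· · ·│· · ·│
│ ╶─┐ └───╴ │
│· ·│· · · ·│
└───┴───────┘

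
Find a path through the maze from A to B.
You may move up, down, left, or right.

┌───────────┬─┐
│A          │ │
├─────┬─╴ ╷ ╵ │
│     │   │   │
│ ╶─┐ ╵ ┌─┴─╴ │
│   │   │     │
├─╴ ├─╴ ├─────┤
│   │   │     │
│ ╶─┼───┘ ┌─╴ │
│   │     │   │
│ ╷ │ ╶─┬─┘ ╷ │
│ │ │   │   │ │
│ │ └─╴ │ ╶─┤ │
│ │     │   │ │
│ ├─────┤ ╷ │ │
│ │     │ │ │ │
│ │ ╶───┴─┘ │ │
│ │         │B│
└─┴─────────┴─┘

Finding the shortest path through the maze:
Path length: 34 steps
Directions: right → right → right → right → down → left → down → left → up → left → left → down → right → down → left → down → right → down → down → right → right → up → left → up → right → right → up → right → right → down → down → down → down → down

Solution:

┌───────────┬─┐
│A → → → ↓  │ │
├─────┬─╴ ╷ ╵ │
│↓ ← ↰│↓ ↲│   │
│ ╶─┐ ╵ ┌─┴─╴ │
│↳ ↓│↑ ↲│     │
├─╴ ├─╴ ├─────┤
│↓ ↲│   │↱ → ↓│
│ ╶─┼───┘ ┌─╴ │
│↳ ↓│↱ → ↑│  ↓│
│ ╷ │ ╶─┬─┘ ╷ │
│ │↓│↑ ↰│   │↓│
│ │ └─╴ │ ╶─┤ │
│ │↳ → ↑│   │↓│
│ ├─────┤ ╷ │ │
│ │     │ │ │↓│
│ │ ╶───┴─┘ │ │
│ │         │B│
└─┴─────────┴─┘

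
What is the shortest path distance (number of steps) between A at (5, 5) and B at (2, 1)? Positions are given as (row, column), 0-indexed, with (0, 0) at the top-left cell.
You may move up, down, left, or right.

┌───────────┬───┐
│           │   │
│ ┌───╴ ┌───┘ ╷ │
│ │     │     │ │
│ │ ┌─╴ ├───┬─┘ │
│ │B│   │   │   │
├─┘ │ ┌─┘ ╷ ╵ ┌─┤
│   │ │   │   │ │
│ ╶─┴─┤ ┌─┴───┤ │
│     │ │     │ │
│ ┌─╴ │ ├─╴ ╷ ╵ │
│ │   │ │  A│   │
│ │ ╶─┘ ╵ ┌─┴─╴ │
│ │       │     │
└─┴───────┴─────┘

Finding path from (5, 5) to (2, 1):
Path: (5,5) → (5,4) → (6,4) → (6,3) → (6,2) → (6,1) → (5,1) → (5,2) → (4,2) → (4,1) → (4,0) → (3,0) → (3,1) → (2,1)
Distance: 13 steps

Solution:

┌───────────┬───┐
│           │   │
│ ┌───╴ ┌───┘ ╷ │
│ │     │     │ │
│ │ ┌─╴ ├───┬─┘ │
│ │B│   │   │   │
├─┘ │ ┌─┘ ╷ ╵ ┌─┤
│↱ ↑│ │   │   │ │
│ ╶─┴─┤ ┌─┴───┤ │
│↑ ← ↰│ │     │ │
│ ┌─╴ │ ├─╴ ╷ ╵ │
│ │↱ ↑│ │↓ A│   │
│ │ ╶─┘ ╵ ┌─┴─╴ │
│ │↑ ← ← ↲│     │
└─┴───────┴─────┘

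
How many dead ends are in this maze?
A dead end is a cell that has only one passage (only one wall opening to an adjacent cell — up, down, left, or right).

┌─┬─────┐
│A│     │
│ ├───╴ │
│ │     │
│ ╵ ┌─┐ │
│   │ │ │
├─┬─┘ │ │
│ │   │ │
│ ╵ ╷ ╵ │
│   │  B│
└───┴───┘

Checking each cell for number of passages:

Dead ends found at positions:
  (0, 0)
  (0, 1)
  (2, 2)
  (3, 0)
Total dead ends: 4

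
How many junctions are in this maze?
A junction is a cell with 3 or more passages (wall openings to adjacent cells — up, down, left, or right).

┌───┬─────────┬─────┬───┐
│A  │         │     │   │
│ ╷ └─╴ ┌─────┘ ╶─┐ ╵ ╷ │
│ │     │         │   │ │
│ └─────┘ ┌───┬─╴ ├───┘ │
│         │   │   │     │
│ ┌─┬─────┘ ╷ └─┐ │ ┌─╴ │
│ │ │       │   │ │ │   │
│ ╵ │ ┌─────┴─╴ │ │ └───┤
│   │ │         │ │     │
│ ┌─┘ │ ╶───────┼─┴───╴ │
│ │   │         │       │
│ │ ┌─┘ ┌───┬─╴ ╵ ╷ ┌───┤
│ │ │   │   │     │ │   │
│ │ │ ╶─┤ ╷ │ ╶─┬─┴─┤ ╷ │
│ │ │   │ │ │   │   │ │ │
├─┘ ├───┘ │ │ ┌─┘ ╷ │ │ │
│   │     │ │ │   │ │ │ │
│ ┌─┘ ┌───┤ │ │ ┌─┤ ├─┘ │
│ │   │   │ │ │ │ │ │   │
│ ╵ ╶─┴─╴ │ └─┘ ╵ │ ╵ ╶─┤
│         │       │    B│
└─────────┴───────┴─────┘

Checking each cell for number of passages:

Junctions found (3+ passages):
  (0, 3): 3 passages
  (1, 7): 3 passages
  (2, 0): 3 passages
  (2, 8): 3 passages
  (2, 11): 3 passages
  (4, 0): 3 passages
  (5, 3): 3 passages
  (5, 9): 3 passages
  (6, 7): 3 passages
  (7, 6): 3 passages
  (10, 1): 3 passages
  (10, 7): 3 passages
  (10, 10): 3 passages
Total junctions: 13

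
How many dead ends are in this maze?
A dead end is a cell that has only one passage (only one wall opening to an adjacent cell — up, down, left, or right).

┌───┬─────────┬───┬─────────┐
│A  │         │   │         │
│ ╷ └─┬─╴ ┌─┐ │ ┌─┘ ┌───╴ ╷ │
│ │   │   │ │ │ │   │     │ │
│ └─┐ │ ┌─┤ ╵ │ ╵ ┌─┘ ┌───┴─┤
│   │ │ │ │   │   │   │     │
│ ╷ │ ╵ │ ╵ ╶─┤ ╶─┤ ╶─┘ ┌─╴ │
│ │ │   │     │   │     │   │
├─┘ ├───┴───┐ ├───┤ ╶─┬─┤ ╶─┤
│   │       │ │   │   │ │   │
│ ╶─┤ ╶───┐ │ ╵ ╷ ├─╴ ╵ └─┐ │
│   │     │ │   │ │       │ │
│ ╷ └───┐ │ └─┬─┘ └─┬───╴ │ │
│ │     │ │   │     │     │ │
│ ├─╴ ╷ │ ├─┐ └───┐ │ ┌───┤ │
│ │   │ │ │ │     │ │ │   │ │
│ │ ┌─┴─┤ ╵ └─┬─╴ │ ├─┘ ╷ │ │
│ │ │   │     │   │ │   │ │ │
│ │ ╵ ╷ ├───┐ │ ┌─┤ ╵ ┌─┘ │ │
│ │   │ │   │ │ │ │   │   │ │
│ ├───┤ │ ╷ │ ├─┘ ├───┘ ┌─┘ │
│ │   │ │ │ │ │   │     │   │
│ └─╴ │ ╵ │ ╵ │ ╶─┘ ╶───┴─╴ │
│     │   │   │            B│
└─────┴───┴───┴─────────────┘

Checking each cell for number of passages:

Dead ends found at positions:
  (0, 2)
  (0, 8)
  (1, 5)
  (1, 13)
  (2, 4)
  (3, 0)
  (3, 8)
  (4, 11)
  (5, 9)
  (6, 7)
  (7, 3)
  (7, 5)
  (7, 10)
  (9, 7)
  (9, 8)
  (10, 1)
  (10, 12)
Total dead ends: 17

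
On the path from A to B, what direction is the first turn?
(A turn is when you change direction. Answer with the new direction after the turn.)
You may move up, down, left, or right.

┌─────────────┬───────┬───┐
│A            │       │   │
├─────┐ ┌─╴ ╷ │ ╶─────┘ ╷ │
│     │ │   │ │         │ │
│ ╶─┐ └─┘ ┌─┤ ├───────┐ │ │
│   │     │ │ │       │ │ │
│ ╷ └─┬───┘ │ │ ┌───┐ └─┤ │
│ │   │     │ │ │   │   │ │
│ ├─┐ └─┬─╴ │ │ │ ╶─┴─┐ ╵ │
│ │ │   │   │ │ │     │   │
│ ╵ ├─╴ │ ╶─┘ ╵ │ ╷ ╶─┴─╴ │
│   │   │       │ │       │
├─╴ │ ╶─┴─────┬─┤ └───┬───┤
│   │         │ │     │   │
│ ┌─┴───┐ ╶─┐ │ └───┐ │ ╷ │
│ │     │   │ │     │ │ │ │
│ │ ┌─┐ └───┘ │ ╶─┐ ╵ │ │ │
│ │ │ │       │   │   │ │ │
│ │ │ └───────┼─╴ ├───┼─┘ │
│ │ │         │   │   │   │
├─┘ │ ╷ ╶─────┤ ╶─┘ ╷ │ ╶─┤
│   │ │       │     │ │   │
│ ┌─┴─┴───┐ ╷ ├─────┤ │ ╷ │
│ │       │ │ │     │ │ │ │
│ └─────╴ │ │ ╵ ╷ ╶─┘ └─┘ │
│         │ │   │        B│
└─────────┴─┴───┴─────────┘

Directions: right, right, right, right, right, right, down, down, down, down, down, right, up, up, up, right, right, right, down, right, down, right, down, left, left, left, up, left, down, down, right, right, down, down, left, up, left, left, down, right, down, left, down, right, right, up, right, down, down, down, right, right
First turn direction: down

Solution:

┌─────────────┬───────┬───┐
│A → → → → → ↓│       │   │
├─────┐ ┌─╴ ╷ │ ╶─────┘ ╷ │
│     │ │   │↓│         │ │
│ ╶─┐ └─┘ ┌─┤ ├───────┐ │ │
│   │     │ │↓│↱ → → ↓│ │ │
│ ╷ └─┬───┘ │ │ ┌───┐ └─┤ │
│ │   │     │↓│↑│   │↳ ↓│ │
│ ├─┐ └─┬─╴ │ │ │ ╶─┴─┐ ╵ │
│ │ │   │   │↓│↑│↓ ↰  │↳ ↓│
│ ╵ ├─╴ │ ╶─┘ ╵ │ ╷ ╶─┴─╴ │
│   │   │    ↳ ↑│↓│↑ ← ← ↲│
├─╴ │ ╶─┴─────┬─┤ └───┬───┤
│   │         │ │↳ → ↓│   │
│ ┌─┴───┐ ╶─┐ │ └───┐ │ ╷ │
│ │     │   │ │↓ ← ↰│↓│ │ │
│ │ ┌─┐ └───┘ │ ╶─┐ ╵ │ │ │
│ │ │ │       │↳ ↓│↑ ↲│ │ │
│ │ │ └───────┼─╴ ├───┼─┘ │
│ │ │         │↓ ↲│↱ ↓│   │
├─┘ │ ╷ ╶─────┤ ╶─┘ ╷ │ ╶─┤
│   │ │       │↳ → ↑│↓│   │
│ ┌─┴─┴───┐ ╷ ├─────┤ │ ╷ │
│ │       │ │ │     │↓│ │ │
│ └─────╴ │ │ ╵ ╷ ╶─┘ └─┘ │
│         │ │   │    ↳ → B│
└─────────┴─┴───┴─────────┘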